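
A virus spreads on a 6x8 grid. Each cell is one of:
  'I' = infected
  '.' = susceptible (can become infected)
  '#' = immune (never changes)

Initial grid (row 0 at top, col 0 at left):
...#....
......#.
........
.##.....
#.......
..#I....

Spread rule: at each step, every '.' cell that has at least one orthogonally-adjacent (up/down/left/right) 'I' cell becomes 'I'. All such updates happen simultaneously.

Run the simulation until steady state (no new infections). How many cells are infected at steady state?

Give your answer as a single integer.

Step 0 (initial): 1 infected
Step 1: +2 new -> 3 infected
Step 2: +4 new -> 7 infected
Step 3: +5 new -> 12 infected
Step 4: +7 new -> 19 infected
Step 5: +7 new -> 26 infected
Step 6: +7 new -> 33 infected
Step 7: +5 new -> 38 infected
Step 8: +3 new -> 41 infected
Step 9: +1 new -> 42 infected
Step 10: +0 new -> 42 infected

Answer: 42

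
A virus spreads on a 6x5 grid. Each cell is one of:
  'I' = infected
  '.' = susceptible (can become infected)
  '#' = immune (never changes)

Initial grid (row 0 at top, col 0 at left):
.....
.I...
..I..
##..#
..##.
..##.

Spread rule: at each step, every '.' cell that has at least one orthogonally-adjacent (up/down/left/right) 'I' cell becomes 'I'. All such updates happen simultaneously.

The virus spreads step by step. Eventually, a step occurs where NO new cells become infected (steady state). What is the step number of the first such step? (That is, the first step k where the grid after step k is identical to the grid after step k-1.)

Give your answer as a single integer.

Answer: 5

Derivation:
Step 0 (initial): 2 infected
Step 1: +6 new -> 8 infected
Step 2: +6 new -> 14 infected
Step 3: +2 new -> 16 infected
Step 4: +1 new -> 17 infected
Step 5: +0 new -> 17 infected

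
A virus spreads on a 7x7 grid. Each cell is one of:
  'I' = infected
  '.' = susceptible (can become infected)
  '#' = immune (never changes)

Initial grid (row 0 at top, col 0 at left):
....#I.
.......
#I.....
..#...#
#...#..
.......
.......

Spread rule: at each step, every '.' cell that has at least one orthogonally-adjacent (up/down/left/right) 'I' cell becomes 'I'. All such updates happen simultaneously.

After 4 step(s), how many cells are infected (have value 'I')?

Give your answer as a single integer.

Answer: 32

Derivation:
Step 0 (initial): 2 infected
Step 1: +5 new -> 7 infected
Step 2: +9 new -> 16 infected
Step 3: +9 new -> 25 infected
Step 4: +7 new -> 32 infected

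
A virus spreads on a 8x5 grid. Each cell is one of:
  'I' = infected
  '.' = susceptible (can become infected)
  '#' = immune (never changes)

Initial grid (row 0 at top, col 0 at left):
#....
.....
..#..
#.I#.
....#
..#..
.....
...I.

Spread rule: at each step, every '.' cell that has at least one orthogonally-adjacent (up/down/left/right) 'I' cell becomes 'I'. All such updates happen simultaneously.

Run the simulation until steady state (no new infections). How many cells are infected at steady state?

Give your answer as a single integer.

Answer: 34

Derivation:
Step 0 (initial): 2 infected
Step 1: +5 new -> 7 infected
Step 2: +7 new -> 14 infected
Step 3: +7 new -> 21 infected
Step 4: +5 new -> 26 infected
Step 5: +2 new -> 28 infected
Step 6: +3 new -> 31 infected
Step 7: +2 new -> 33 infected
Step 8: +1 new -> 34 infected
Step 9: +0 new -> 34 infected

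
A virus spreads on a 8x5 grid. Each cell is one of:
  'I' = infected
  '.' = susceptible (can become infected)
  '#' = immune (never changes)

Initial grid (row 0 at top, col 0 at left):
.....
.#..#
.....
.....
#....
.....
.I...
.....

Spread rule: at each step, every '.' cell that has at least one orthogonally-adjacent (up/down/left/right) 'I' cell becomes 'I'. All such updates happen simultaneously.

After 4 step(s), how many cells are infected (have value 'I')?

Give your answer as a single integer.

Step 0 (initial): 1 infected
Step 1: +4 new -> 5 infected
Step 2: +6 new -> 11 infected
Step 3: +5 new -> 16 infected
Step 4: +6 new -> 22 infected

Answer: 22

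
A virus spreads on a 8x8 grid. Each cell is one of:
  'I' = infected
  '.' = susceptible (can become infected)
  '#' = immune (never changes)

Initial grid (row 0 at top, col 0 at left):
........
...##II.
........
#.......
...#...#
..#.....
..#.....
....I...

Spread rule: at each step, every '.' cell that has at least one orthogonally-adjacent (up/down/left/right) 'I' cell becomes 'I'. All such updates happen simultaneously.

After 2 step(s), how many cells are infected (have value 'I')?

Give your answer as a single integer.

Step 0 (initial): 3 infected
Step 1: +8 new -> 11 infected
Step 2: +11 new -> 22 infected

Answer: 22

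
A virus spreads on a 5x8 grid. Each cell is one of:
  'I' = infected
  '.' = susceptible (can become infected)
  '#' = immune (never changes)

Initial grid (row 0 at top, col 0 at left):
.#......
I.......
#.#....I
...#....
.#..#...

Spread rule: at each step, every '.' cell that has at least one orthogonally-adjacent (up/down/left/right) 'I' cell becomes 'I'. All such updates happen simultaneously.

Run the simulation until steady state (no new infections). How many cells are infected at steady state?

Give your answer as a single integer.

Step 0 (initial): 2 infected
Step 1: +5 new -> 7 infected
Step 2: +7 new -> 14 infected
Step 3: +8 new -> 22 infected
Step 4: +8 new -> 30 infected
Step 5: +3 new -> 33 infected
Step 6: +1 new -> 34 infected
Step 7: +0 new -> 34 infected

Answer: 34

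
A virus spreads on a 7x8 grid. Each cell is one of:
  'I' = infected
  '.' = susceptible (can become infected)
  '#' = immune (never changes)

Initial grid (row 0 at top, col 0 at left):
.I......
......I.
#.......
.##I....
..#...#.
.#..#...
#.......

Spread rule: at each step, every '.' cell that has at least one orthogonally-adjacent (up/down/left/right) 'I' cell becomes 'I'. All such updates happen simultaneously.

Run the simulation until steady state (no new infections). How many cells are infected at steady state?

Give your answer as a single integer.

Step 0 (initial): 3 infected
Step 1: +10 new -> 13 infected
Step 2: +16 new -> 29 infected
Step 3: +5 new -> 34 infected
Step 4: +4 new -> 38 infected
Step 5: +4 new -> 42 infected
Step 6: +2 new -> 44 infected
Step 7: +0 new -> 44 infected

Answer: 44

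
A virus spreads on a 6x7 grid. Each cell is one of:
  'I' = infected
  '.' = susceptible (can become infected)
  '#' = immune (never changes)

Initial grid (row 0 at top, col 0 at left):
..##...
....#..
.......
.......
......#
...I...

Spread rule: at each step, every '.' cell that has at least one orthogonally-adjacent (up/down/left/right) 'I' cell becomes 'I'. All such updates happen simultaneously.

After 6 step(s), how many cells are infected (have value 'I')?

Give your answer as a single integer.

Step 0 (initial): 1 infected
Step 1: +3 new -> 4 infected
Step 2: +5 new -> 9 infected
Step 3: +7 new -> 16 infected
Step 4: +6 new -> 22 infected
Step 5: +5 new -> 27 infected
Step 6: +4 new -> 31 infected

Answer: 31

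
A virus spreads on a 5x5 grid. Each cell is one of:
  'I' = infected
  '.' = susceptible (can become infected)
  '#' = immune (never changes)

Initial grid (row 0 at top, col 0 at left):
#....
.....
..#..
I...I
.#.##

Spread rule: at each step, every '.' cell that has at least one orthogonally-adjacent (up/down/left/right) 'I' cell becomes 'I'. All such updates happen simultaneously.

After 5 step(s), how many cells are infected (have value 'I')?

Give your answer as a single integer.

Answer: 20

Derivation:
Step 0 (initial): 2 infected
Step 1: +5 new -> 7 infected
Step 2: +5 new -> 12 infected
Step 3: +4 new -> 16 infected
Step 4: +3 new -> 19 infected
Step 5: +1 new -> 20 infected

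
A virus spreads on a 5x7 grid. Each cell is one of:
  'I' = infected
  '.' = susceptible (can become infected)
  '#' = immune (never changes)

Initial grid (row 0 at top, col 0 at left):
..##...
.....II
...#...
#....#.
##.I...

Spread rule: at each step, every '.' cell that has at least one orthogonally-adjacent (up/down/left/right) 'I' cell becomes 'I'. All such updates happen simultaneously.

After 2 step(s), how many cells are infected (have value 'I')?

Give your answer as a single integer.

Step 0 (initial): 3 infected
Step 1: +8 new -> 11 infected
Step 2: +7 new -> 18 infected

Answer: 18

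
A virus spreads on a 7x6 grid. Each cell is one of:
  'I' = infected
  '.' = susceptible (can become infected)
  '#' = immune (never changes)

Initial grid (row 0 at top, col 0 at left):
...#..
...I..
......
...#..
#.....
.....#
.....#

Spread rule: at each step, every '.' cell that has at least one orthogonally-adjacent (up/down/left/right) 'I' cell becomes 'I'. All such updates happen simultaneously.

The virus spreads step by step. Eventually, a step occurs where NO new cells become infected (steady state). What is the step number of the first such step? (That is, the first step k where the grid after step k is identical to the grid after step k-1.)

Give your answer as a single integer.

Answer: 9

Derivation:
Step 0 (initial): 1 infected
Step 1: +3 new -> 4 infected
Step 2: +6 new -> 10 infected
Step 3: +7 new -> 17 infected
Step 4: +6 new -> 23 infected
Step 5: +6 new -> 29 infected
Step 6: +4 new -> 33 infected
Step 7: +3 new -> 36 infected
Step 8: +1 new -> 37 infected
Step 9: +0 new -> 37 infected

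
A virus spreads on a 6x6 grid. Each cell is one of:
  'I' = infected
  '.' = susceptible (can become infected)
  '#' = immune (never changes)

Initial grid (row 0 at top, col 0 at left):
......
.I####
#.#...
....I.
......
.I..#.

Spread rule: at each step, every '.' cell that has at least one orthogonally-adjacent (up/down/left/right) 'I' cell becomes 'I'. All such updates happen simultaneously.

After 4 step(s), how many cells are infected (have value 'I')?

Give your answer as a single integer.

Step 0 (initial): 3 infected
Step 1: +10 new -> 13 infected
Step 2: +11 new -> 24 infected
Step 3: +3 new -> 27 infected
Step 4: +1 new -> 28 infected

Answer: 28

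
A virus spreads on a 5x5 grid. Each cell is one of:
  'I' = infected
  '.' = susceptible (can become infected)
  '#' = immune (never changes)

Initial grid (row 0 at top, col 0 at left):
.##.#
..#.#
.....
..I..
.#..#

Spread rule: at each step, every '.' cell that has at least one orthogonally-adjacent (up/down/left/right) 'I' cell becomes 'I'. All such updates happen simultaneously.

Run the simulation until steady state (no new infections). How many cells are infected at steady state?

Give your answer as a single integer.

Step 0 (initial): 1 infected
Step 1: +4 new -> 5 infected
Step 2: +5 new -> 10 infected
Step 3: +5 new -> 15 infected
Step 4: +2 new -> 17 infected
Step 5: +1 new -> 18 infected
Step 6: +0 new -> 18 infected

Answer: 18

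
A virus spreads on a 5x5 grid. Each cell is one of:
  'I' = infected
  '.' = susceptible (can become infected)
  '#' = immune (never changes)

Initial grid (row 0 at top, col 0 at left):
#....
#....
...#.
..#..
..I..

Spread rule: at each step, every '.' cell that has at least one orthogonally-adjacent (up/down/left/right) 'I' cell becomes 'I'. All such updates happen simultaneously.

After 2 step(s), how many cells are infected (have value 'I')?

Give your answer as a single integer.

Step 0 (initial): 1 infected
Step 1: +2 new -> 3 infected
Step 2: +4 new -> 7 infected

Answer: 7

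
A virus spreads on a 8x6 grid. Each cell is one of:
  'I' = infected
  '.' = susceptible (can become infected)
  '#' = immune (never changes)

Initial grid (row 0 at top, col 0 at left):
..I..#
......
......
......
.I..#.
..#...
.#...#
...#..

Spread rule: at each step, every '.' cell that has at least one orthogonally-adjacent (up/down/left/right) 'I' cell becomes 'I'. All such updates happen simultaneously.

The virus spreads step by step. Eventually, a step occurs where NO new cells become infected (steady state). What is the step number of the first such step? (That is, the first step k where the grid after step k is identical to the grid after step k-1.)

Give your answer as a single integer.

Answer: 8

Derivation:
Step 0 (initial): 2 infected
Step 1: +7 new -> 9 infected
Step 2: +10 new -> 19 infected
Step 3: +7 new -> 26 infected
Step 4: +6 new -> 32 infected
Step 5: +6 new -> 38 infected
Step 6: +3 new -> 41 infected
Step 7: +1 new -> 42 infected
Step 8: +0 new -> 42 infected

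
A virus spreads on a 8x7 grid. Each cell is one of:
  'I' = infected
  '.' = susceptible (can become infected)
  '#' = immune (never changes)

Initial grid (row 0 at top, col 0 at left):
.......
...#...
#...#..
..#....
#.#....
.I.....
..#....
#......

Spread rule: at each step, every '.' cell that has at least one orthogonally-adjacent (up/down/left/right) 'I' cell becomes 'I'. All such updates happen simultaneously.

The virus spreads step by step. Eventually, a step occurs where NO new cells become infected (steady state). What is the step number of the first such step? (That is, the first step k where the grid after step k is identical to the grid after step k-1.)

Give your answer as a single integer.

Answer: 11

Derivation:
Step 0 (initial): 1 infected
Step 1: +4 new -> 5 infected
Step 2: +4 new -> 9 infected
Step 3: +6 new -> 15 infected
Step 4: +7 new -> 22 infected
Step 5: +9 new -> 31 infected
Step 6: +6 new -> 37 infected
Step 7: +4 new -> 41 infected
Step 8: +3 new -> 44 infected
Step 9: +3 new -> 47 infected
Step 10: +1 new -> 48 infected
Step 11: +0 new -> 48 infected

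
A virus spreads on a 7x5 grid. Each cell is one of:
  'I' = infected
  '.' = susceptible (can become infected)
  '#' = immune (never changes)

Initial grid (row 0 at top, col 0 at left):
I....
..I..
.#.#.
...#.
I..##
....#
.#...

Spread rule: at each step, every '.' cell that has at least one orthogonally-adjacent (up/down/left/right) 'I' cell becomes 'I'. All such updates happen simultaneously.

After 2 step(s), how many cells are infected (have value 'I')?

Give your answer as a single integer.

Step 0 (initial): 3 infected
Step 1: +9 new -> 12 infected
Step 2: +8 new -> 20 infected

Answer: 20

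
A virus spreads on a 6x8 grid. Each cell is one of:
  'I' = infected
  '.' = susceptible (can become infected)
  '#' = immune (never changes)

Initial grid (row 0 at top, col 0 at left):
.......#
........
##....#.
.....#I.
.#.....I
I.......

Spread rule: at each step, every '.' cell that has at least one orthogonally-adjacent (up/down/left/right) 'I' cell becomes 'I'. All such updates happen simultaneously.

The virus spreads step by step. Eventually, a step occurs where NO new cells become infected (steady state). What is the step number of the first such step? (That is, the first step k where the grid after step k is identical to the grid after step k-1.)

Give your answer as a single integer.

Step 0 (initial): 3 infected
Step 1: +5 new -> 8 infected
Step 2: +5 new -> 13 infected
Step 3: +6 new -> 19 infected
Step 4: +5 new -> 24 infected
Step 5: +5 new -> 29 infected
Step 6: +5 new -> 34 infected
Step 7: +4 new -> 38 infected
Step 8: +3 new -> 41 infected
Step 9: +1 new -> 42 infected
Step 10: +0 new -> 42 infected

Answer: 10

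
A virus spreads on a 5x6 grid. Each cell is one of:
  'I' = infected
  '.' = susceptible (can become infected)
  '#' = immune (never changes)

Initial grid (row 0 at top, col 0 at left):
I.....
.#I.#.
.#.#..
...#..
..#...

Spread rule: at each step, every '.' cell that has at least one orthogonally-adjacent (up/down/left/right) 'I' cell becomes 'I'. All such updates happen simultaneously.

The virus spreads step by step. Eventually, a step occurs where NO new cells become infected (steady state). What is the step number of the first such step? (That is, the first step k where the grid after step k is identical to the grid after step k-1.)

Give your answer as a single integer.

Step 0 (initial): 2 infected
Step 1: +5 new -> 7 infected
Step 2: +3 new -> 10 infected
Step 3: +3 new -> 13 infected
Step 4: +3 new -> 16 infected
Step 5: +1 new -> 17 infected
Step 6: +1 new -> 18 infected
Step 7: +2 new -> 20 infected
Step 8: +2 new -> 22 infected
Step 9: +1 new -> 23 infected
Step 10: +1 new -> 24 infected
Step 11: +0 new -> 24 infected

Answer: 11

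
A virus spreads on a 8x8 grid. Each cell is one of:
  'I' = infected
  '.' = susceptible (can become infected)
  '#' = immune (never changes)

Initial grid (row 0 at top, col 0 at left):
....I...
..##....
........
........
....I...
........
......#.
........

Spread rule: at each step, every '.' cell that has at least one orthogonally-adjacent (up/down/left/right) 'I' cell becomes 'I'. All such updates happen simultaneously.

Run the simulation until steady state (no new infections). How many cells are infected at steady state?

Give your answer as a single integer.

Answer: 61

Derivation:
Step 0 (initial): 2 infected
Step 1: +7 new -> 9 infected
Step 2: +11 new -> 20 infected
Step 3: +14 new -> 34 infected
Step 4: +13 new -> 47 infected
Step 5: +9 new -> 56 infected
Step 6: +4 new -> 60 infected
Step 7: +1 new -> 61 infected
Step 8: +0 new -> 61 infected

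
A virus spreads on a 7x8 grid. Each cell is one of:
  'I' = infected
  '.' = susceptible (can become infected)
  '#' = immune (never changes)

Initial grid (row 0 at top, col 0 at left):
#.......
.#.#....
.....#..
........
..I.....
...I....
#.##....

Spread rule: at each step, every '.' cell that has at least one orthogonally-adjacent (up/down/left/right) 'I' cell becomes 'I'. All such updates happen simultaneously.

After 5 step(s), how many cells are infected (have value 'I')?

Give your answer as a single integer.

Answer: 39

Derivation:
Step 0 (initial): 2 infected
Step 1: +5 new -> 7 infected
Step 2: +8 new -> 15 infected
Step 3: +10 new -> 25 infected
Step 4: +7 new -> 32 infected
Step 5: +7 new -> 39 infected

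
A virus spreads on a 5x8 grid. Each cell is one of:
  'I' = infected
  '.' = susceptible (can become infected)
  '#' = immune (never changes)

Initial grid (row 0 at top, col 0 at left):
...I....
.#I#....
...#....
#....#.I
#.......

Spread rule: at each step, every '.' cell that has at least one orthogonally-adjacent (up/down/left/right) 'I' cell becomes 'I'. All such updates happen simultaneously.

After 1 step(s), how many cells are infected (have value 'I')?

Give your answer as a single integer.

Answer: 9

Derivation:
Step 0 (initial): 3 infected
Step 1: +6 new -> 9 infected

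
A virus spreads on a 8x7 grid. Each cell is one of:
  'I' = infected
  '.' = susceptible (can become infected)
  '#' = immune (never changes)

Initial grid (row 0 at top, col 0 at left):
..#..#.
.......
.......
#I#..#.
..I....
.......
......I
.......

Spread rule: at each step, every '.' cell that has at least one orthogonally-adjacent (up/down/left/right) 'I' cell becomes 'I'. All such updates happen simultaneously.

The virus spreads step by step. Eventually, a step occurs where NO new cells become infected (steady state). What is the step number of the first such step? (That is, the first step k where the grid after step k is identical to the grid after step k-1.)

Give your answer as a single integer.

Answer: 7

Derivation:
Step 0 (initial): 3 infected
Step 1: +7 new -> 10 infected
Step 2: +13 new -> 23 infected
Step 3: +13 new -> 36 infected
Step 4: +7 new -> 43 infected
Step 5: +5 new -> 48 infected
Step 6: +3 new -> 51 infected
Step 7: +0 new -> 51 infected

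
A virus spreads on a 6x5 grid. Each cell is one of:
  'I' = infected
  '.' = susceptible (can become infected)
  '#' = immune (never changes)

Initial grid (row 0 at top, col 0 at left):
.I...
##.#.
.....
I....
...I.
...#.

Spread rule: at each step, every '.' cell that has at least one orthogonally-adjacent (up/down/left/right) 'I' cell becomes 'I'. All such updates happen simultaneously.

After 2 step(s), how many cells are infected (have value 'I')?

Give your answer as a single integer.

Answer: 21

Derivation:
Step 0 (initial): 3 infected
Step 1: +8 new -> 11 infected
Step 2: +10 new -> 21 infected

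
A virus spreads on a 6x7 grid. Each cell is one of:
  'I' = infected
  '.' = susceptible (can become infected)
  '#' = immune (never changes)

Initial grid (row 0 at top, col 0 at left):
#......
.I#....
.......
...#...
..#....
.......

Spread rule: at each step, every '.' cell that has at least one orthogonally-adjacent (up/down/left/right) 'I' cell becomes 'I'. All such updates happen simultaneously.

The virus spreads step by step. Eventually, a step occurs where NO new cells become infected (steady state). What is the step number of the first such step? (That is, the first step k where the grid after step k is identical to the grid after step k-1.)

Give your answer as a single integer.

Answer: 10

Derivation:
Step 0 (initial): 1 infected
Step 1: +3 new -> 4 infected
Step 2: +4 new -> 8 infected
Step 3: +5 new -> 13 infected
Step 4: +5 new -> 18 infected
Step 5: +6 new -> 24 infected
Step 6: +6 new -> 30 infected
Step 7: +5 new -> 35 infected
Step 8: +2 new -> 37 infected
Step 9: +1 new -> 38 infected
Step 10: +0 new -> 38 infected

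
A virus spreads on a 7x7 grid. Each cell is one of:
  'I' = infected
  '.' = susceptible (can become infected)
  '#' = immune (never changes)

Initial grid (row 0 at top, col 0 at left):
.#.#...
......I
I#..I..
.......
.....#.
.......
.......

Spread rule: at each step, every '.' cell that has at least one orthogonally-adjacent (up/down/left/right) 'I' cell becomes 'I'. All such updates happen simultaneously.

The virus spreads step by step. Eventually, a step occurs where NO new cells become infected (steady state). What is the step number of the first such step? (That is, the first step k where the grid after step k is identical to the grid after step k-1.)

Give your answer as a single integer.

Answer: 7

Derivation:
Step 0 (initial): 3 infected
Step 1: +9 new -> 12 infected
Step 2: +12 new -> 24 infected
Step 3: +7 new -> 31 infected
Step 4: +8 new -> 39 infected
Step 5: +5 new -> 44 infected
Step 6: +1 new -> 45 infected
Step 7: +0 new -> 45 infected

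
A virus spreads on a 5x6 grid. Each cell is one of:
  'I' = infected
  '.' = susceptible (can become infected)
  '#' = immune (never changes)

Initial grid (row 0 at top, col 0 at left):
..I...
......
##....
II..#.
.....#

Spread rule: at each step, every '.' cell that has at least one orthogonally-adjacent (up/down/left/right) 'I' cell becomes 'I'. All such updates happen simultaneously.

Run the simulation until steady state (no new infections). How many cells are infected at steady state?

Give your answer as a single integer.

Step 0 (initial): 3 infected
Step 1: +6 new -> 9 infected
Step 2: +7 new -> 16 infected
Step 3: +5 new -> 21 infected
Step 4: +3 new -> 24 infected
Step 5: +1 new -> 25 infected
Step 6: +1 new -> 26 infected
Step 7: +0 new -> 26 infected

Answer: 26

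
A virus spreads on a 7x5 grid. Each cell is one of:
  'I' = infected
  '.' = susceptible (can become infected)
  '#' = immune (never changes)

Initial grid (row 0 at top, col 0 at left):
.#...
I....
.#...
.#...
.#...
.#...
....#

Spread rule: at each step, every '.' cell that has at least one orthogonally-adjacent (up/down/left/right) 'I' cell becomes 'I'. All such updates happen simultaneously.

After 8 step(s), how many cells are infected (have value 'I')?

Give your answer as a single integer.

Answer: 29

Derivation:
Step 0 (initial): 1 infected
Step 1: +3 new -> 4 infected
Step 2: +2 new -> 6 infected
Step 3: +4 new -> 10 infected
Step 4: +5 new -> 15 infected
Step 5: +5 new -> 20 infected
Step 6: +4 new -> 24 infected
Step 7: +3 new -> 27 infected
Step 8: +2 new -> 29 infected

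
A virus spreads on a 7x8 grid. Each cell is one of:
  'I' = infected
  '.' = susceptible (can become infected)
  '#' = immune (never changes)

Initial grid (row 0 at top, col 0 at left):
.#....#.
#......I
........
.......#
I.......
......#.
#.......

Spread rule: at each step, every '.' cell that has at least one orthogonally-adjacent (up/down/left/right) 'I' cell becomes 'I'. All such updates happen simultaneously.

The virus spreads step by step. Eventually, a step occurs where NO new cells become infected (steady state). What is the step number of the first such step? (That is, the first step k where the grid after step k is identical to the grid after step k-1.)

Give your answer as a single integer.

Answer: 9

Derivation:
Step 0 (initial): 2 infected
Step 1: +6 new -> 8 infected
Step 2: +6 new -> 14 infected
Step 3: +9 new -> 23 infected
Step 4: +11 new -> 34 infected
Step 5: +8 new -> 42 infected
Step 6: +4 new -> 46 infected
Step 7: +2 new -> 48 infected
Step 8: +1 new -> 49 infected
Step 9: +0 new -> 49 infected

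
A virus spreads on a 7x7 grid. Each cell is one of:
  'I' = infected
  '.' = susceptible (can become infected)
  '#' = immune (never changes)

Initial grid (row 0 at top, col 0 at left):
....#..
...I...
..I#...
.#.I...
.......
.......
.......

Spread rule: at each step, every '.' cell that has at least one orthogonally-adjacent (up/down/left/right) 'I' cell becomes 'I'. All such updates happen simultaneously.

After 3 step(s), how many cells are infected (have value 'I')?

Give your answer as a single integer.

Answer: 31

Derivation:
Step 0 (initial): 3 infected
Step 1: +7 new -> 10 infected
Step 2: +9 new -> 19 infected
Step 3: +12 new -> 31 infected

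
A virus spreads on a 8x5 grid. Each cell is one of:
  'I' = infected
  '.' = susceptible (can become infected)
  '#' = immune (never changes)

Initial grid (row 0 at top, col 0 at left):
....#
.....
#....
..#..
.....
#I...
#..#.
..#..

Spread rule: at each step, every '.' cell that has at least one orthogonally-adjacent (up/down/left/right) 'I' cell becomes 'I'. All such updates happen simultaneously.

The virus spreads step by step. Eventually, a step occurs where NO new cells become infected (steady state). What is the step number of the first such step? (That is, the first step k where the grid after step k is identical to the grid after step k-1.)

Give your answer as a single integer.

Answer: 8

Derivation:
Step 0 (initial): 1 infected
Step 1: +3 new -> 4 infected
Step 2: +6 new -> 10 infected
Step 3: +5 new -> 15 infected
Step 4: +5 new -> 20 infected
Step 5: +6 new -> 26 infected
Step 6: +5 new -> 31 infected
Step 7: +2 new -> 33 infected
Step 8: +0 new -> 33 infected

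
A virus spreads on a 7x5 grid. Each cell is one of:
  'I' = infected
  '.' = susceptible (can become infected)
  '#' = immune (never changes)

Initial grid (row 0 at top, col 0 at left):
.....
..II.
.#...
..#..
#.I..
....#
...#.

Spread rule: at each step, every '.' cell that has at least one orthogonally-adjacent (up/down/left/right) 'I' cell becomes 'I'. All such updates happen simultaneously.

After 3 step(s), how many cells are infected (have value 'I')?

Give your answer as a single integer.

Answer: 28

Derivation:
Step 0 (initial): 3 infected
Step 1: +9 new -> 12 infected
Step 2: +10 new -> 22 infected
Step 3: +6 new -> 28 infected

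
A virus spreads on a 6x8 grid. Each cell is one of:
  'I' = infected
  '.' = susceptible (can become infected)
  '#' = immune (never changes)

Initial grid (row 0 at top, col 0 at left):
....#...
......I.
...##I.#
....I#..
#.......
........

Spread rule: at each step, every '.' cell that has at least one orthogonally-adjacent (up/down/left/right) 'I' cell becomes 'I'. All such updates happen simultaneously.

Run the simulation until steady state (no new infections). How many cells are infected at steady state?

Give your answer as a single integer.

Answer: 42

Derivation:
Step 0 (initial): 3 infected
Step 1: +6 new -> 9 infected
Step 2: +8 new -> 17 infected
Step 3: +8 new -> 25 infected
Step 4: +8 new -> 33 infected
Step 5: +5 new -> 38 infected
Step 6: +3 new -> 41 infected
Step 7: +1 new -> 42 infected
Step 8: +0 new -> 42 infected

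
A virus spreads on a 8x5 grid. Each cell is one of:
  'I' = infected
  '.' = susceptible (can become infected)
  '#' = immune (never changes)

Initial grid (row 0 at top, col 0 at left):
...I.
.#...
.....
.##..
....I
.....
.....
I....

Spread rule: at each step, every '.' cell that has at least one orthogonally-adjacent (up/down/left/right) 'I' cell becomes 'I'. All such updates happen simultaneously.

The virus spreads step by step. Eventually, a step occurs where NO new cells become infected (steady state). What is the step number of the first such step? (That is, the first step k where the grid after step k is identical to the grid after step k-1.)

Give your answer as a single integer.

Answer: 6

Derivation:
Step 0 (initial): 3 infected
Step 1: +8 new -> 11 infected
Step 2: +12 new -> 23 infected
Step 3: +10 new -> 33 infected
Step 4: +3 new -> 36 infected
Step 5: +1 new -> 37 infected
Step 6: +0 new -> 37 infected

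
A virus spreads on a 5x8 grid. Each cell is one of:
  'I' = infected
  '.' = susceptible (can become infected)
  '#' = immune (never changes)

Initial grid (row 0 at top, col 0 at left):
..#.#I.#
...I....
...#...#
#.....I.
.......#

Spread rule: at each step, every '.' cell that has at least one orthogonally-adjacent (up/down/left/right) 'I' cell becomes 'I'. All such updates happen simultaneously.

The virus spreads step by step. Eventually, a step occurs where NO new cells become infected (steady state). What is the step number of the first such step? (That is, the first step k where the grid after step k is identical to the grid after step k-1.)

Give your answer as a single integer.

Answer: 7

Derivation:
Step 0 (initial): 3 infected
Step 1: +9 new -> 12 infected
Step 2: +7 new -> 19 infected
Step 3: +7 new -> 26 infected
Step 4: +5 new -> 31 infected
Step 5: +1 new -> 32 infected
Step 6: +1 new -> 33 infected
Step 7: +0 new -> 33 infected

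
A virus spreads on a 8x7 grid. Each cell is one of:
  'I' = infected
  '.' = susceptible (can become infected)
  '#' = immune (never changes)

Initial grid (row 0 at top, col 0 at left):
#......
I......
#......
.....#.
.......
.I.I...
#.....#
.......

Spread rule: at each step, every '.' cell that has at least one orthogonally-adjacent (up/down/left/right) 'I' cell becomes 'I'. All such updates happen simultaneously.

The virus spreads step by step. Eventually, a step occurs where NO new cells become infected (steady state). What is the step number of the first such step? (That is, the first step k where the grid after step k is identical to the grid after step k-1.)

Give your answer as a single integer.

Step 0 (initial): 3 infected
Step 1: +8 new -> 11 infected
Step 2: +13 new -> 24 infected
Step 3: +13 new -> 37 infected
Step 4: +5 new -> 42 infected
Step 5: +5 new -> 47 infected
Step 6: +3 new -> 50 infected
Step 7: +1 new -> 51 infected
Step 8: +0 new -> 51 infected

Answer: 8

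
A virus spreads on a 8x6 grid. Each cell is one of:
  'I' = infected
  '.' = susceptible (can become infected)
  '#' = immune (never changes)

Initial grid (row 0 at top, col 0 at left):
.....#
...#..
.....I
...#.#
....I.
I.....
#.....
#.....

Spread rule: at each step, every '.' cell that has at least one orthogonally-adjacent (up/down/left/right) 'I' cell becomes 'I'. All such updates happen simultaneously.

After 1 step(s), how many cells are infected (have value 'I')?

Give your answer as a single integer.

Answer: 11

Derivation:
Step 0 (initial): 3 infected
Step 1: +8 new -> 11 infected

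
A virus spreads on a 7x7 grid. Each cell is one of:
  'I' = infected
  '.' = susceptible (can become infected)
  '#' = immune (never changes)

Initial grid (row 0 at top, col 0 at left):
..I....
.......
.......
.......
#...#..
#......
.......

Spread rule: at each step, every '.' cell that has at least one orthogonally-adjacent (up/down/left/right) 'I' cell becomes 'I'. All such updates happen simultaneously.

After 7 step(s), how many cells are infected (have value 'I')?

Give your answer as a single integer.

Step 0 (initial): 1 infected
Step 1: +3 new -> 4 infected
Step 2: +5 new -> 9 infected
Step 3: +6 new -> 15 infected
Step 4: +7 new -> 22 infected
Step 5: +7 new -> 29 infected
Step 6: +5 new -> 34 infected
Step 7: +5 new -> 39 infected

Answer: 39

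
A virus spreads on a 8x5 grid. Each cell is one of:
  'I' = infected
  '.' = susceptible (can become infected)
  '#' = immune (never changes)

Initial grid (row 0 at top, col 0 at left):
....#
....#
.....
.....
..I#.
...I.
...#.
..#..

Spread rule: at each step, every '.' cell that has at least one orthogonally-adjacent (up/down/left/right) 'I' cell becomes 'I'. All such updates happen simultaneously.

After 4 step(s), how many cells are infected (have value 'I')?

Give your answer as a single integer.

Answer: 30

Derivation:
Step 0 (initial): 2 infected
Step 1: +4 new -> 6 infected
Step 2: +8 new -> 14 infected
Step 3: +8 new -> 22 infected
Step 4: +8 new -> 30 infected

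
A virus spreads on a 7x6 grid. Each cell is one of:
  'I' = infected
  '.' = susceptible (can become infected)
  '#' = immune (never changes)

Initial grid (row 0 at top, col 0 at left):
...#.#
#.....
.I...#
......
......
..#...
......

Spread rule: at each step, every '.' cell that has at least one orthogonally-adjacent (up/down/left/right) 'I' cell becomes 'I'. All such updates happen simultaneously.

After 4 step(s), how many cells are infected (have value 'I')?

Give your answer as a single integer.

Step 0 (initial): 1 infected
Step 1: +4 new -> 5 infected
Step 2: +6 new -> 11 infected
Step 3: +8 new -> 19 infected
Step 4: +5 new -> 24 infected

Answer: 24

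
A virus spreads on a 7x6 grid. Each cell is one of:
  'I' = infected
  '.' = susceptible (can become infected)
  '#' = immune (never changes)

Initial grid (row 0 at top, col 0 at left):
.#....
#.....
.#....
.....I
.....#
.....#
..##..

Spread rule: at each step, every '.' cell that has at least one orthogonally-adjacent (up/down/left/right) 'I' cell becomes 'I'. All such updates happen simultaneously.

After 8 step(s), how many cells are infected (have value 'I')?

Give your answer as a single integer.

Answer: 34

Derivation:
Step 0 (initial): 1 infected
Step 1: +2 new -> 3 infected
Step 2: +4 new -> 7 infected
Step 3: +6 new -> 13 infected
Step 4: +7 new -> 20 infected
Step 5: +6 new -> 26 infected
Step 6: +5 new -> 31 infected
Step 7: +2 new -> 33 infected
Step 8: +1 new -> 34 infected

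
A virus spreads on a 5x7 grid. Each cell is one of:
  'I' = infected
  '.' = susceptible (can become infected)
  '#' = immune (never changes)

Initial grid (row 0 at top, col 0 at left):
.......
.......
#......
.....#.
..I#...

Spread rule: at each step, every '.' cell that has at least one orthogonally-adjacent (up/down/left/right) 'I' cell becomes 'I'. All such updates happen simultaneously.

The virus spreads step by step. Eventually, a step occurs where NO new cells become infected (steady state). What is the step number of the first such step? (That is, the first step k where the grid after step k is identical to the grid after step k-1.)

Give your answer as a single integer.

Answer: 9

Derivation:
Step 0 (initial): 1 infected
Step 1: +2 new -> 3 infected
Step 2: +4 new -> 7 infected
Step 3: +5 new -> 12 infected
Step 4: +5 new -> 17 infected
Step 5: +6 new -> 23 infected
Step 6: +5 new -> 28 infected
Step 7: +3 new -> 31 infected
Step 8: +1 new -> 32 infected
Step 9: +0 new -> 32 infected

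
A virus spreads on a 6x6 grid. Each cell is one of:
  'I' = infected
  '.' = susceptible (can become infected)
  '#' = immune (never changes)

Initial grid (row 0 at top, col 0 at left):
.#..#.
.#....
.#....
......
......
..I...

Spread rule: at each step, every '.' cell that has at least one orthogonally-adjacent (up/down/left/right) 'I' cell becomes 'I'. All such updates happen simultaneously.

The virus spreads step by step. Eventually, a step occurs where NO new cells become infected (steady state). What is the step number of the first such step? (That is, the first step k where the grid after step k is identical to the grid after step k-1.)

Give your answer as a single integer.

Step 0 (initial): 1 infected
Step 1: +3 new -> 4 infected
Step 2: +5 new -> 9 infected
Step 3: +6 new -> 15 infected
Step 4: +5 new -> 20 infected
Step 5: +5 new -> 25 infected
Step 6: +4 new -> 29 infected
Step 7: +2 new -> 31 infected
Step 8: +1 new -> 32 infected
Step 9: +0 new -> 32 infected

Answer: 9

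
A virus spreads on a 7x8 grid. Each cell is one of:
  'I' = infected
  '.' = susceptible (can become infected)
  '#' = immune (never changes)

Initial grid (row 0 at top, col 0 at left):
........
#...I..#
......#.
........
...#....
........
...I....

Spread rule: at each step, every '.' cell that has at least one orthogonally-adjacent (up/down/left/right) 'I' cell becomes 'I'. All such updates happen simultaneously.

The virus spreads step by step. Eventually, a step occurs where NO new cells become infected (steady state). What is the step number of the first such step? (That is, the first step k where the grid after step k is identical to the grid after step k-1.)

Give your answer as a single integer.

Step 0 (initial): 2 infected
Step 1: +7 new -> 9 infected
Step 2: +11 new -> 20 infected
Step 3: +12 new -> 32 infected
Step 4: +10 new -> 42 infected
Step 5: +7 new -> 49 infected
Step 6: +3 new -> 52 infected
Step 7: +0 new -> 52 infected

Answer: 7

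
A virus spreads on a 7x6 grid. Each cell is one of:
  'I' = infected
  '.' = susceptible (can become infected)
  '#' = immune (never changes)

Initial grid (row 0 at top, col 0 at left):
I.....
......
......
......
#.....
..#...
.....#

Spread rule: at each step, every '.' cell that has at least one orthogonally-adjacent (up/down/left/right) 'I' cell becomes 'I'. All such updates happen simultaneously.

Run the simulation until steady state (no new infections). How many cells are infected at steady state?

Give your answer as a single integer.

Step 0 (initial): 1 infected
Step 1: +2 new -> 3 infected
Step 2: +3 new -> 6 infected
Step 3: +4 new -> 10 infected
Step 4: +4 new -> 14 infected
Step 5: +5 new -> 19 infected
Step 6: +5 new -> 24 infected
Step 7: +5 new -> 29 infected
Step 8: +5 new -> 34 infected
Step 9: +3 new -> 37 infected
Step 10: +2 new -> 39 infected
Step 11: +0 new -> 39 infected

Answer: 39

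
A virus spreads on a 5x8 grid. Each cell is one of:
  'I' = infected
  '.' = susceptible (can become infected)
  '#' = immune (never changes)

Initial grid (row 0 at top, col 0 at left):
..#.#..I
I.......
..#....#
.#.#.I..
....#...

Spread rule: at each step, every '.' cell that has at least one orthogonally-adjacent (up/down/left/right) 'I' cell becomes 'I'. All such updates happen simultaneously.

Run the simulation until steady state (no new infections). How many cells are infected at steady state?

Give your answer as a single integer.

Answer: 33

Derivation:
Step 0 (initial): 3 infected
Step 1: +9 new -> 12 infected
Step 2: +11 new -> 23 infected
Step 3: +5 new -> 28 infected
Step 4: +2 new -> 30 infected
Step 5: +1 new -> 31 infected
Step 6: +2 new -> 33 infected
Step 7: +0 new -> 33 infected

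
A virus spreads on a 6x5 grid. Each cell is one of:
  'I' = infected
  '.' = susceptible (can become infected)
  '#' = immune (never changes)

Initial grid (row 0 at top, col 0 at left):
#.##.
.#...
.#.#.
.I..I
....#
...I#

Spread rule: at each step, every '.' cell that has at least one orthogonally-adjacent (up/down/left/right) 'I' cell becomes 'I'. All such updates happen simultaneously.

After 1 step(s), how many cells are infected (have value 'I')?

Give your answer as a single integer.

Answer: 10

Derivation:
Step 0 (initial): 3 infected
Step 1: +7 new -> 10 infected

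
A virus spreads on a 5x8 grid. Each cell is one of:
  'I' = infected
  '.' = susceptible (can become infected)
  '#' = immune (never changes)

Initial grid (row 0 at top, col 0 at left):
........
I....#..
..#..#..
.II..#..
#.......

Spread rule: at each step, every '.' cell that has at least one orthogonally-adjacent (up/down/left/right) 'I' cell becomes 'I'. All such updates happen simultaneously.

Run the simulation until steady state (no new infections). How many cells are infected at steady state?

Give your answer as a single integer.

Answer: 35

Derivation:
Step 0 (initial): 3 infected
Step 1: +8 new -> 11 infected
Step 2: +5 new -> 16 infected
Step 3: +4 new -> 20 infected
Step 4: +3 new -> 23 infected
Step 5: +2 new -> 25 infected
Step 6: +3 new -> 28 infected
Step 7: +3 new -> 31 infected
Step 8: +3 new -> 34 infected
Step 9: +1 new -> 35 infected
Step 10: +0 new -> 35 infected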